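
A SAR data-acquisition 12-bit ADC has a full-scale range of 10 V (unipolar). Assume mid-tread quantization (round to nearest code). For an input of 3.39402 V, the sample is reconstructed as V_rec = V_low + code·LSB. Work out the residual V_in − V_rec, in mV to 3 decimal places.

Step size: 10 V ÷ 2^12 = 2.441 mV.
(3.39402 − 0)/0.00244141 = 1390.1906; round gives code 1390.
V_rec = 0 + 1390·0.00244141 = 3.3935547 V.
Error = 3.39402 − 3.3935547 = 0.000465313 V = 0.465 mV.

0.465 mV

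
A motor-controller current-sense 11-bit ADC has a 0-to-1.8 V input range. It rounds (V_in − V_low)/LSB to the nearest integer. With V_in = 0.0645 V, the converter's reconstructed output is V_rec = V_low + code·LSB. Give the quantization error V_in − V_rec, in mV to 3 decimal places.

0.340 mV

One LSB is 1.8 V / 2048 = 0.879 mV.
Scaled input = 73.3867 LSBs, so code = 73.
Code 73 maps back to 0 + 73×0.000878906 V = 0.064160156 V.
Error = 0.0645 − 0.064160156 = 0.000339844 V = 0.340 mV.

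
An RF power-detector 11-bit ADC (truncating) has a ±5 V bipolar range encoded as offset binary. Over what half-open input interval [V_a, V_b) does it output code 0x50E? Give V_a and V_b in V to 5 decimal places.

LSB = 10/2^11 = 4.883 mV.
Code 0x50E = 1294 decimal.
V_a = V_low + 1294·LSB = 1.31836 V; V_b = V_low + 1295·LSB = 1.32324 V.

[1.31836 V, 1.32324 V)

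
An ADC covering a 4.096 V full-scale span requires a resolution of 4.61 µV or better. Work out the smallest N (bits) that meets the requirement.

20 bits

Number of steps required ≥ 4.096 V / 4.61 µV = 888503.25.
Need 2^N ≥ 888503.25; 2^19 = 524288, 2^20 = 1048576.
Minimum N = 20.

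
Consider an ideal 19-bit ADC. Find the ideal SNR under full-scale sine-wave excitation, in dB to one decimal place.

SNR ≈ 6.02·N + 1.76 dB = 6.02·19 + 1.76 = 116.14 dB.

116.1 dB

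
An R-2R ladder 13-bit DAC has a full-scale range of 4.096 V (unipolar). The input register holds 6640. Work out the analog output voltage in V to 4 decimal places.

3.3200 V

LSB = 4.096 V / 2^13 = 0.500 mV.
V_out = 0 + 6640 × 0.0005 V = 3.32 V.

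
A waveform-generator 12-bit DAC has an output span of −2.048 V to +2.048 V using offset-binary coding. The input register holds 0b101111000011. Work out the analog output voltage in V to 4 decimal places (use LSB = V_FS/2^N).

LSB = 4.096 V / 2^12 = 1.000 mV.
Code 0b101111000011 = 3011 decimal.
V_out = (−2.048) + 3011 × 0.001 V = 0.963 V.

0.9630 V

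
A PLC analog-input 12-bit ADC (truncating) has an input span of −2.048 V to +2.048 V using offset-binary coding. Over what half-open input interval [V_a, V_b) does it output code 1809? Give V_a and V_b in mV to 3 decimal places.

LSB = 4.096/2^12 = 1.000 mV.
V_a = V_low + 1809·LSB = -0.239 V; V_b = V_low + 1810·LSB = -0.238 V.

[-239.000 mV, -238.000 mV)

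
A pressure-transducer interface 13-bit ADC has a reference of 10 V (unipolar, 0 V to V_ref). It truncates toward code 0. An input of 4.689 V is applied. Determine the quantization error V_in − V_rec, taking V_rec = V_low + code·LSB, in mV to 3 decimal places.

One LSB is 10 V / 8192 = 1.221 mV.
(4.689 − 0)/0.0012207 = 3841.2288; ⌊·⌋ gives code 3841.
V_rec = 0 + 3841·0.0012207 = 4.6887207 V.
Difference: 0.000279297 V → 0.279 mV.

0.279 mV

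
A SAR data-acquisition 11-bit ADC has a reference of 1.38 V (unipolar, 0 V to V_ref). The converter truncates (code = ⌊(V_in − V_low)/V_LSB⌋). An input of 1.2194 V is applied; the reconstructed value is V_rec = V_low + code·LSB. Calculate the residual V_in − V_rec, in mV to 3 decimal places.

0.445 mV

LSB = 1.38/2^11 = 0.674 mV.
(V_in − V_low)/LSB = (1.2194 − 0)/0.000673828 = 1809.6603 → code 1809 (floor).
Code 1809 maps back to 0 + 1809×0.000673828 V = 1.2189551 V.
Difference: 0.000444922 V → 0.445 mV.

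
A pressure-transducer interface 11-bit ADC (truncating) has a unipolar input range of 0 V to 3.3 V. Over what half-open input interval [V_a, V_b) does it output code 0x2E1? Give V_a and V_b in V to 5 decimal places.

[1.18755 V, 1.18916 V)

LSB = 3.3/2^11 = 1.611 mV.
Code 0x2E1 = 737 decimal.
V_a = V_low + 737·LSB = 1.18755 V; V_b = V_low + 738·LSB = 1.18916 V.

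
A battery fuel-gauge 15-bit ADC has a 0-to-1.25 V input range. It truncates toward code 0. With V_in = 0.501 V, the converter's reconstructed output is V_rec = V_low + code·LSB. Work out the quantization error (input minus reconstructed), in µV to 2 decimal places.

Step size: 1.25 V ÷ 2^15 = 38.15 µV.
(V_in − V_low)/LSB = (0.501 − 0)/3.8147e-05 = 13133.4144 → code 13133 (floor).
Reconstructed: 0.50098419 V.
V_in − V_rec = 1.58081e-05 V = 15.81 µV.

15.81 µV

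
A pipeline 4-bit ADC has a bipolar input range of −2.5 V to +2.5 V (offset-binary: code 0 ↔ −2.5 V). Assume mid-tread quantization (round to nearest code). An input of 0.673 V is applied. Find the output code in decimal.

LSB = 5 V / 16 = 312.500 mV.
(V_in − V_low)/LSB = (0.673 − (−2.5)) / 0.3125 = 10.154.
round(10.154) = 10.

code 10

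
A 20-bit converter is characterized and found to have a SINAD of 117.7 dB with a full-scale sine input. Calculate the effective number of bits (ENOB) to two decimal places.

ENOB = (SINAD − 1.76) / 6.02 = (117.7 − 1.76)/6.02 = 19.259.

19.26 bits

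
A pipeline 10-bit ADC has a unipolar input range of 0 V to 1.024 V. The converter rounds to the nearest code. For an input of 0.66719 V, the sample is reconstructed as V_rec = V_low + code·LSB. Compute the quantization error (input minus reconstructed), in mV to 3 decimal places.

0.190 mV

LSB = 1.024/2^10 = 1.000 mV.
(V_in − V_low)/LSB = (0.66719 − 0)/0.001 = 667.1900 → code 667 (round).
Reconstructed: 0.667 V.
V_in − V_rec = 0.00019 V = 0.190 mV.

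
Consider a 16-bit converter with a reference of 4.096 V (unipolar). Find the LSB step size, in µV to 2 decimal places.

62.50 µV

Full-scale span = 4.096 V.
LSB = 4.096 / 2^16 = 4.096 / 65536 = 6.25e-05 V = 62.50 µV.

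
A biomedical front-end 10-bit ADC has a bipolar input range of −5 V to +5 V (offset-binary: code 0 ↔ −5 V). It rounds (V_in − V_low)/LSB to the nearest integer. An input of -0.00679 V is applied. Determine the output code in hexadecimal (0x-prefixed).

code 0x1FF (decimal 511)

With 1024 levels over 10 V, one step is 9.766 mV.
Input sits at 511.305 steps above V_low.
round(511.305) = 511.
In hexadecimal (0x-prefixed): 0x1FF.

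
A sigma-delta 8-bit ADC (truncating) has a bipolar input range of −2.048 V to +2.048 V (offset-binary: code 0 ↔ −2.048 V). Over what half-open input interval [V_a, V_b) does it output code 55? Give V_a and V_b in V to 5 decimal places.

LSB = 4.096/2^8 = 16.000 mV.
V_a = V_low + 55·LSB = -1.168 V; V_b = V_low + 56·LSB = -1.152 V.

[-1.16800 V, -1.15200 V)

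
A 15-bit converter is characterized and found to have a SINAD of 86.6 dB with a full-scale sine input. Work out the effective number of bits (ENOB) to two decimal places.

ENOB = (SINAD − 1.76) / 6.02 = (86.6 − 1.76)/6.02 = 14.093.

14.09 bits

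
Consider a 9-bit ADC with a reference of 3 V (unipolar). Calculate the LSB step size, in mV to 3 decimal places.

Full-scale span = 3 V.
LSB = 3 / 2^9 = 3 / 512 = 0.00585938 V = 5.859 mV.

5.859 mV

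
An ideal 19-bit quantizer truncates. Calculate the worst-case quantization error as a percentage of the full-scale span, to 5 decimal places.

0.00019 %

Truncating → worst-case error = 1 LSB = V_FS/2^19, so 100/524288 = 0.000190735 % of full scale.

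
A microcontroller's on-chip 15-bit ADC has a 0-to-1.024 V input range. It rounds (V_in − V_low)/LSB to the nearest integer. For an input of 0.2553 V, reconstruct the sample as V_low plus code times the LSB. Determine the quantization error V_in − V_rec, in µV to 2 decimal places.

Step size: 1.024 V ÷ 2^15 = 31.25 µV.
Scaled input = 8169.6000 LSBs, so code = 8170.
Reconstructed: 0.2553125 V.
Difference: -1.25e-05 V → -12.50 µV.

-12.50 µV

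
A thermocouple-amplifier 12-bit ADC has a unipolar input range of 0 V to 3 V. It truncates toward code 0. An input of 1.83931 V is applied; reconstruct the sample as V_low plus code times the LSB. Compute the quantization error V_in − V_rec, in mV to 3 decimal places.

0.199 mV

Step size: 3 V ÷ 2^12 = 0.732 mV.
(V_in − V_low)/LSB = (1.83931 − 0)/0.000732422 = 2511.2713 → code 2511 (floor).
V_rec = 0 + 2511·0.000732422 = 1.8391113 V.
V_in − V_rec = 0.000198672 V = 0.199 mV.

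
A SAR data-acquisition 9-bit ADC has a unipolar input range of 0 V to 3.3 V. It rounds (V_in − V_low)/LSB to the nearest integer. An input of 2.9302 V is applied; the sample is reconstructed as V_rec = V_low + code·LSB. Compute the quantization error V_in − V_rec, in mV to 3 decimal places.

-2.417 mV

One LSB is 3.3 V / 512 = 6.445 mV.
Scaled input = 454.6250 LSBs, so code = 455.
V_rec = 0 + 455·0.00644531 = 2.9326172 V.
Difference: -0.00241719 V → -2.417 mV.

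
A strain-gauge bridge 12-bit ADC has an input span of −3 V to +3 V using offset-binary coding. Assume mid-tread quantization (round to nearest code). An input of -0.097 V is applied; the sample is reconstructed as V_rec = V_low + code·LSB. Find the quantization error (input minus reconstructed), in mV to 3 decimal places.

-0.320 mV

One LSB is 6 V / 4096 = 1.465 mV.
(-0.097 − (−3))/0.00146484 = 1981.7813; round gives code 1982.
Code 1982 maps back to (−3) + 1982×0.00146484 V = -0.096679688 V.
Error = -0.097 − (−0.096679688) = -0.000320313 V = -0.320 mV.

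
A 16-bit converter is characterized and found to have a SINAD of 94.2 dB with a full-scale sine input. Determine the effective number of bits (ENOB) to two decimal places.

15.36 bits

ENOB = (SINAD − 1.76) / 6.02 = (94.2 − 1.76)/6.02 = 15.355.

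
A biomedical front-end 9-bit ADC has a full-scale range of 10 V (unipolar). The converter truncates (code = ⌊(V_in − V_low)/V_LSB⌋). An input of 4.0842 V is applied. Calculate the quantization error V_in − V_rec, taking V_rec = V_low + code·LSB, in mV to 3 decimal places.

One LSB is 10 V / 512 = 19.531 mV.
Scaled input = 209.1110 LSBs, so code = 209.
Code 209 maps back to 0 + 209×0.0195312 V = 4.0820312 V.
Error = 4.0842 − 4.0820312 = 0.00216875 V = 2.169 mV.

2.169 mV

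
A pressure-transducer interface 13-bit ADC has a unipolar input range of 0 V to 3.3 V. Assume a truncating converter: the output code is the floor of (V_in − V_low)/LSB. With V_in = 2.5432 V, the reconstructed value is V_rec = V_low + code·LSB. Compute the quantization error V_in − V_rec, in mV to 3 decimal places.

0.121 mV

One LSB is 3.3 V / 8192 = 402.83 µV.
(V_in − V_low)/LSB = (2.5432 − 0)/0.000402832 = 6313.3013 → code 6313 (floor).
V_rec = 0 + 6313·0.000402832 = 2.5430786 V.
V_in − V_rec = 0.000121387 V = 0.121 mV.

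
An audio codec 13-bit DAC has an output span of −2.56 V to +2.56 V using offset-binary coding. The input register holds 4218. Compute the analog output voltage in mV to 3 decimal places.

76.250 mV

LSB = 5.12 V / 2^13 = 0.625 mV.
V_out = (−2.56) + 4218 × 0.000625 V = 0.07625 V.
= 76.250 mV.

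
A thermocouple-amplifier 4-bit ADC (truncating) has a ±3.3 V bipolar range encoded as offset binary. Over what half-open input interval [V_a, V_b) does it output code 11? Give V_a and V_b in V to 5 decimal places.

LSB = 6.6/2^4 = 412.500 mV.
V_a = V_low + 11·LSB = 1.2375 V; V_b = V_low + 12·LSB = 1.65 V.

[1.23750 V, 1.65000 V)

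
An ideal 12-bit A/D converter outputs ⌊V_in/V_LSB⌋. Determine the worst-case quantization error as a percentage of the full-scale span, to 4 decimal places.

0.0244 %

Truncating → worst-case error = 1 LSB = V_FS/2^12, so 100/4096 = 0.0244141 % of full scale.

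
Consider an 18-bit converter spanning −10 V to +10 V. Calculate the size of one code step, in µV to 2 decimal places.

Full-scale span = 20 V.
LSB = 20 / 2^18 = 20 / 262144 = 7.62939e-05 V = 76.29 µV.

76.29 µV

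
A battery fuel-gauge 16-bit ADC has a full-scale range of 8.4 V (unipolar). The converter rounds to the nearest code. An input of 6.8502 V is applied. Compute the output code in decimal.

code 53445

With 65536 levels over 8.4 V, one step is 128.17 µV.
Input sits at 53444.608 steps above V_low.
round(53444.608) = 53445.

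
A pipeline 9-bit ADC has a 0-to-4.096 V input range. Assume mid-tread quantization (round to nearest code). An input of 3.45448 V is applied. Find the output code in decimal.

code 432

Full-scale span = 4.096 V; LSB = 4.096/2^9 = 8.000 mV.
Input sits at 431.810 steps above V_low.
So the output code is 432.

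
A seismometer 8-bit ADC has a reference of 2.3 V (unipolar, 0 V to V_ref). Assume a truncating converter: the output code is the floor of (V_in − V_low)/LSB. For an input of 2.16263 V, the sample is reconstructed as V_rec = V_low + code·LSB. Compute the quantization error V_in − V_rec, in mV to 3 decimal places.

6.380 mV

LSB = 2.3/2^8 = 8.984 mV.
Scaled input = 240.7101 LSBs, so code = 240.
V_rec = 0 + 240·0.00898437 = 2.15625 V.
V_in − V_rec = 0.00638 V = 6.380 mV.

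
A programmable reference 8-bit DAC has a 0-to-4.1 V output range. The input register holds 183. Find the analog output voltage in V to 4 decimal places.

2.9309 V

LSB = 4.1 V / 2^8 = 16.016 mV.
V_out = 0 + 183 × 0.0160156 V = 2.93086 V.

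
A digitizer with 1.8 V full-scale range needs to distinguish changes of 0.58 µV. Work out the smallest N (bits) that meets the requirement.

Number of steps required ≥ 1.8 V / 0.58 µV = 3103448.28.
Need 2^N ≥ 3103448.28; 2^21 = 2097152, 2^22 = 4194304.
Minimum N = 22.

22 bits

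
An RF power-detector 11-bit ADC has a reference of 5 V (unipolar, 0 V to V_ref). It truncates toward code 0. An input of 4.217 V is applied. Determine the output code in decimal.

With 2048 levels over 5 V, one step is 2.441 mV.
(4.217 − 0) / 0.00244141 = 1727.283 LSBs.
Floor → code 1727.

code 1727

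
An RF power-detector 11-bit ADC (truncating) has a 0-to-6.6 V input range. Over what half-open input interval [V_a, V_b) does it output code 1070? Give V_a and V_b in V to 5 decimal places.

[3.44824 V, 3.45146 V)

LSB = 6.6/2^11 = 3.223 mV.
V_a = V_low + 1070·LSB = 3.44824 V; V_b = V_low + 1071·LSB = 3.45146 V.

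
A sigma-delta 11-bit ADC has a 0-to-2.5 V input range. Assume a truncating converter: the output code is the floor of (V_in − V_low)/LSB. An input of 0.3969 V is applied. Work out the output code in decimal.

code 325

LSB = 2.5 V / 2048 = 1.221 mV.
(0.3969 − 0) / 0.0012207 = 325.140 LSBs.
⌊·⌋(325.140) = 325.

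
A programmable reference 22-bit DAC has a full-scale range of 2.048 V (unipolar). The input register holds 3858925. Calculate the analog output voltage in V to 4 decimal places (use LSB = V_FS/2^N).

LSB = 2.048 V / 2^22 = 0.49 µV.
V_out = 0 + 3858925 × 4.88281e-07 V = 1.88424 V.

1.8842 V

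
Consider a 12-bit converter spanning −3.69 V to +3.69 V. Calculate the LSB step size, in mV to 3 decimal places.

1.802 mV

Full-scale span = 7.38 V.
LSB = 7.38 / 2^12 = 7.38 / 4096 = 0.00180176 V = 1.802 mV.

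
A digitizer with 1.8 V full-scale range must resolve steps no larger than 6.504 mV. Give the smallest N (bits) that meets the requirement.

Number of steps required ≥ 1.8 V / 6.504 mV = 276.75.
Need 2^N ≥ 276.75; 2^8 = 256, 2^9 = 512.
Minimum N = 9.

9 bits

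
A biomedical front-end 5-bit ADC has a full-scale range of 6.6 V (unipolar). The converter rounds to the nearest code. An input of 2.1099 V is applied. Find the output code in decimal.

With 32 levels over 6.6 V, one step is 206.250 mV.
(V_in − V_low)/LSB = (2.1099 − 0) / 0.20625 = 10.230.
So the output code is 10.

code 10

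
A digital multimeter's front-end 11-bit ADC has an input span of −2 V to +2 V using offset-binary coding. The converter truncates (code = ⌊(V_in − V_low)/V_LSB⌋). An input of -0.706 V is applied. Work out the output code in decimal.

code 662

Full-scale span = 4 V; LSB = 4/2^11 = 1.953 mV.
(V_in − V_low)/LSB = (-0.706 − (−2)) / 0.00195312 = 662.528.
⌊·⌋(662.528) = 662.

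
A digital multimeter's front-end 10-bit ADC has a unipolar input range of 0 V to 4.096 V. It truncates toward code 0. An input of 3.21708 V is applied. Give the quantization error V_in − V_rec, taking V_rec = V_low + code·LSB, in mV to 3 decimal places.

Step size: 4.096 V ÷ 2^10 = 4.000 mV.
(V_in − V_low)/LSB = (3.21708 − 0)/0.004 = 804.2700 → code 804 (floor).
Code 804 maps back to 0 + 804×0.004 V = 3.216 V.
V_in − V_rec = 0.00108 V = 1.080 mV.

1.080 mV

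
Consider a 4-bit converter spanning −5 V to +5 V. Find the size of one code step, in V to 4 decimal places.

0.6250 V

Full-scale span = 10 V.
LSB = 10 / 2^4 = 10 / 16 = 0.625 V = 0.6250 V.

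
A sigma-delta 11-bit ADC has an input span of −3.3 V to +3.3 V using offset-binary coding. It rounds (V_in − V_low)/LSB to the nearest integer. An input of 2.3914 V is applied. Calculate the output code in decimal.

code 1766

LSB = 6.6 V / 2048 = 3.223 mV.
(2.3914 − (−3.3)) / 0.00322266 = 1766.059 LSBs.
round(1766.059) = 1766.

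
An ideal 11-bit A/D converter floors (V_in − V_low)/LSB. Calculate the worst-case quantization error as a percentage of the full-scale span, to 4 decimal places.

0.0488 %

Truncating → worst-case error = 1 LSB = V_FS/2^11, so 100/2048 = 0.0488281 % of full scale.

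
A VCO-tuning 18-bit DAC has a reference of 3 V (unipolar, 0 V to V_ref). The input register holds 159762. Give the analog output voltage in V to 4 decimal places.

LSB = 3 V / 2^18 = 11.44 µV.
V_out = 0 + 159762 × 1.14441e-05 V = 1.82833 V.

1.8283 V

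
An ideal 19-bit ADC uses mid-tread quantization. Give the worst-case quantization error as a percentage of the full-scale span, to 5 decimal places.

0.00010 %

Rounding → worst-case error = ½ LSB = V_FS/2^20, so 100/1048576 = 9.53674e-05 % of full scale.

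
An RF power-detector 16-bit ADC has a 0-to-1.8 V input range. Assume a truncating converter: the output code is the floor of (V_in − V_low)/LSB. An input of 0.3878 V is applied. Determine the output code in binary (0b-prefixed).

code 0b11011100100111 (decimal 14119)

With 65536 levels over 1.8 V, one step is 27.47 µV.
(0.3878 − 0) / 2.74658e-05 = 14119.367 LSBs.
⌊·⌋(14119.367) = 14119.
In binary (0b-prefixed): 0b11011100100111.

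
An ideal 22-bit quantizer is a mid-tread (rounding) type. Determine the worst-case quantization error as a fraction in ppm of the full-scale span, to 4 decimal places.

0.1192 ppm

Rounding → worst-case error = ½ LSB = V_FS/2^23, so 1e+06/8388608 = 0.119209 ppm of full scale.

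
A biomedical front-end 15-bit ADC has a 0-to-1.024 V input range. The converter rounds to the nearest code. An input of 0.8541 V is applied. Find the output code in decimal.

code 27331

LSB = 1.024 V / 32768 = 31.25 µV.
Input sits at 27331.200 steps above V_low.
round(27331.200) = 27331.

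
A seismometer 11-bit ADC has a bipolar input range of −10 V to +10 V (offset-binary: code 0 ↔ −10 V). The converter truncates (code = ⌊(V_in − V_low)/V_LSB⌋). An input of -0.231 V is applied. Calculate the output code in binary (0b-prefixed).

LSB = 20 V / 2048 = 9.766 mV.
(V_in − V_low)/LSB = (-0.231 − (−10)) / 0.00976562 = 1000.346.
So the output code is 1000.
In binary (0b-prefixed): 0b1111101000.

code 0b1111101000 (decimal 1000)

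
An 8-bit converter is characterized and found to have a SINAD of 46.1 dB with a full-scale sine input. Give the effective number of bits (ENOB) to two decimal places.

ENOB = (SINAD − 1.76) / 6.02 = (46.1 − 1.76)/6.02 = 7.365.

7.37 bits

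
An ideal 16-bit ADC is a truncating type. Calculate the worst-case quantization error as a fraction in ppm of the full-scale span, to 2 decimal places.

15.26 ppm

Truncating → worst-case error = 1 LSB = V_FS/2^16, so 1e+06/65536 = 15.2588 ppm of full scale.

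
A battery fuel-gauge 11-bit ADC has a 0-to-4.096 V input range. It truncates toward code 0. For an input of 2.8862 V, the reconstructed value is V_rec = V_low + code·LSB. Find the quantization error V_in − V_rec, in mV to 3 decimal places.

0.200 mV

Step size: 4.096 V ÷ 2^11 = 2.000 mV.
(V_in − V_low)/LSB = (2.8862 − 0)/0.002 = 1443.1000 → code 1443 (floor).
Code 1443 maps back to 0 + 1443×0.002 V = 2.886 V.
Difference: 0.0002 V → 0.200 mV.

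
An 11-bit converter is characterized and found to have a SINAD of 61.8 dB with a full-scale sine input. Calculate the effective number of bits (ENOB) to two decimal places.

ENOB = (SINAD − 1.76) / 6.02 = (61.8 − 1.76)/6.02 = 9.973.

9.97 bits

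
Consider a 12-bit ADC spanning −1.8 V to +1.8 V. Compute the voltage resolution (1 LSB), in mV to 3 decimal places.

Full-scale span = 3.6 V.
LSB = 3.6 / 2^12 = 3.6 / 4096 = 0.000878906 V = 0.879 mV.

0.879 mV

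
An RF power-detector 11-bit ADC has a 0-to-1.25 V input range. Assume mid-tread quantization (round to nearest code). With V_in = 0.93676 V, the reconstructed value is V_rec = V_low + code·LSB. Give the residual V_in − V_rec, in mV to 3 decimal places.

-0.130 mV

Step size: 1.25 V ÷ 2^11 = 0.610 mV.
(0.93676 − 0)/0.000610352 = 1534.7876; round gives code 1535.
Code 1535 maps back to 0 + 1535×0.000610352 V = 0.93688965 V.
Difference: -0.000129648 V → -0.130 mV.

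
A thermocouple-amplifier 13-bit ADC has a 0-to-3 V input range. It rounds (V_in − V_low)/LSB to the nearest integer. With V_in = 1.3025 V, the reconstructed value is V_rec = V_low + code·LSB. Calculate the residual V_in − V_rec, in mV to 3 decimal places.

-0.112 mV

Step size: 3 V ÷ 2^13 = 366.21 µV.
(1.3025 − 0)/0.000366211 = 3556.6933; round gives code 3557.
Reconstructed: 1.3026123 V.
Error = 1.3025 − 1.3026123 = -0.000112305 V = -0.112 mV.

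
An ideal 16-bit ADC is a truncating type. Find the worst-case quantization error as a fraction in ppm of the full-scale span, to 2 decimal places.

Truncating → worst-case error = 1 LSB = V_FS/2^16, so 1e+06/65536 = 15.2588 ppm of full scale.

15.26 ppm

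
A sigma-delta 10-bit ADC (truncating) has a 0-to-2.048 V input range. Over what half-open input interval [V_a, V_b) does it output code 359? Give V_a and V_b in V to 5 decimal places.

[0.71800 V, 0.72000 V)

LSB = 2.048/2^10 = 2.000 mV.
V_a = V_low + 359·LSB = 0.718 V; V_b = V_low + 360·LSB = 0.72 V.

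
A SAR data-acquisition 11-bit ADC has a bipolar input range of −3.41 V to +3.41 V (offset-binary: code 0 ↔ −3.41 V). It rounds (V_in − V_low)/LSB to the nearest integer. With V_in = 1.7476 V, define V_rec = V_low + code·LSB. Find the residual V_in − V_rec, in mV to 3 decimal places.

LSB = 6.82/2^11 = 3.330 mV.
(V_in − V_low)/LSB = (1.7476 − (−3.41))/0.00333008 = 1548.7925 → code 1549 (round).
V_rec = (−3.41) + 1549·0.00333008 = 1.748291 V.
Error = 1.7476 − 1.748291 = -0.000691016 V = -0.691 mV.

-0.691 mV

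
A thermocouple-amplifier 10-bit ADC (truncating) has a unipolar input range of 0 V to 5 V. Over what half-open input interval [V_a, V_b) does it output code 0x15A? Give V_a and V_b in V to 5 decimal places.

[1.68945 V, 1.69434 V)

LSB = 5/2^10 = 4.883 mV.
Code 0x15A = 346 decimal.
V_a = V_low + 346·LSB = 1.68945 V; V_b = V_low + 347·LSB = 1.69434 V.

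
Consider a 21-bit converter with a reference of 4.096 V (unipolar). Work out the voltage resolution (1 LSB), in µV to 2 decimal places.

1.95 µV

Full-scale span = 4.096 V.
LSB = 4.096 / 2^21 = 4.096 / 2097152 = 1.95313e-06 V = 1.95 µV.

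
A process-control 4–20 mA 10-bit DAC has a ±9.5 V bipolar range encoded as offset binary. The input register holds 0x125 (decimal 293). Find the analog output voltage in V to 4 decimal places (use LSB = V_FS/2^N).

LSB = 19 V / 2^10 = 18.555 mV.
Code 0x125 = 293 decimal.
V_out = (−9.5) + 293 × 0.0185547 V = -4.06348 V.

-4.0635 V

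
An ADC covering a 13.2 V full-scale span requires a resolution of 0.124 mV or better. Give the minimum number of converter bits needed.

Number of steps required ≥ 13.2 V / 0.124 mV = 106451.61.
Need 2^N ≥ 106451.61; 2^16 = 65536, 2^17 = 131072.
Minimum N = 17.

17 bits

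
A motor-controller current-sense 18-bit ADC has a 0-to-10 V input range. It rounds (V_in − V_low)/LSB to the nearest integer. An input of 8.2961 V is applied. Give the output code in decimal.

code 217477

Full-scale span = 10 V; LSB = 10/2^18 = 38.15 µV.
(8.2961 − 0) / 3.8147e-05 = 217477.284 LSBs.
So the output code is 217477.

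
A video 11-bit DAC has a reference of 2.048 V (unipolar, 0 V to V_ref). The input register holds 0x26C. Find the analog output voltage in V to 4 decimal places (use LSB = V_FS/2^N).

0.6200 V

LSB = 2.048 V / 2^11 = 1.000 mV.
Code 0x26C = 620 decimal.
V_out = 0 + 620 × 0.001 V = 0.62 V.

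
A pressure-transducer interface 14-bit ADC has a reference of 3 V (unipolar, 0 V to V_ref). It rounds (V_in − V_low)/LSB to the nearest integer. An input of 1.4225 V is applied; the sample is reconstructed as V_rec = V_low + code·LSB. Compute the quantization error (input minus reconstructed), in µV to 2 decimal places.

-46.39 µV

One LSB is 3 V / 16384 = 183.11 µV.
(V_in − V_low)/LSB = (1.4225 − 0)/0.000183105 = 7768.7467 → code 7769 (round).
V_rec = 0 + 7769·0.000183105 = 1.4225464 V.
Difference: -4.63867e-05 V → -46.39 µV.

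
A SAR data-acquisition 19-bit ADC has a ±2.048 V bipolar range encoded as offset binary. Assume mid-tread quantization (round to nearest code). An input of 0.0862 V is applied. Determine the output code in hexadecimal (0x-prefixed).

code 0x42B1A (decimal 273178)

Full-scale span = 4.096 V; LSB = 4.096/2^19 = 7.81 µV.
(V_in − V_low)/LSB = (0.0862 − (−2.048)) / 7.8125e-06 = 273177.600.
So the output code is 273178.
In hexadecimal (0x-prefixed): 0x42B1A.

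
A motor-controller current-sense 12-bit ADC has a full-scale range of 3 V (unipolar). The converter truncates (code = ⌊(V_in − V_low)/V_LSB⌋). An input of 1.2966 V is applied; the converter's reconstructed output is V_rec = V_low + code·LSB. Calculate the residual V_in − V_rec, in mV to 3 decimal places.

LSB = 3/2^12 = 0.732 mV.
(V_in − V_low)/LSB = (1.2966 − 0)/0.000732422 = 1770.2912 → code 1770 (floor).
V_rec = 0 + 1770·0.000732422 = 1.2963867 V.
Difference: 0.000213281 V → 0.213 mV.

0.213 mV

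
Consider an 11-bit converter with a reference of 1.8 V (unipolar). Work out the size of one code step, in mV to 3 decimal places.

Full-scale span = 1.8 V.
LSB = 1.8 / 2^11 = 1.8 / 2048 = 0.000878906 V = 0.879 mV.

0.879 mV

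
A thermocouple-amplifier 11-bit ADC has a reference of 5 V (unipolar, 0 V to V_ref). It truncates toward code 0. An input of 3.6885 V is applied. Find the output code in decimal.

With 2048 levels over 5 V, one step is 2.441 mV.
(V_in − V_low)/LSB = (3.6885 − 0) / 0.00244141 = 1510.810.
So the output code is 1510.

code 1510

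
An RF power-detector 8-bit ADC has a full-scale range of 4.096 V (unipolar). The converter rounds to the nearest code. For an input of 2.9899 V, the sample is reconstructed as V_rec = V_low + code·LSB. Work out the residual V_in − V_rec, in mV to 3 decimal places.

One LSB is 4.096 V / 256 = 16.000 mV.
Scaled input = 186.8688 LSBs, so code = 187.
V_rec = 0 + 187·0.016 = 2.992 V.
Error = 2.9899 − 2.992 = -0.0021 V = -2.100 mV.

-2.100 mV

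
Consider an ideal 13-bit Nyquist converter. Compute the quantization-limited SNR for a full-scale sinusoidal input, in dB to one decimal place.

SNR ≈ 6.02·N + 1.76 dB = 6.02·13 + 1.76 = 80.02 dB.

80.0 dB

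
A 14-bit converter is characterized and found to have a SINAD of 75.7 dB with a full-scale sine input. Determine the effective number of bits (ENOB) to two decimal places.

12.28 bits

ENOB = (SINAD − 1.76) / 6.02 = (75.7 − 1.76)/6.02 = 12.282.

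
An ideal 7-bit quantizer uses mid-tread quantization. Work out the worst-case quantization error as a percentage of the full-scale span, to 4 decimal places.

Rounding → worst-case error = ½ LSB = V_FS/2^8, so 100/256 = 0.390625 % of full scale.

0.3906 %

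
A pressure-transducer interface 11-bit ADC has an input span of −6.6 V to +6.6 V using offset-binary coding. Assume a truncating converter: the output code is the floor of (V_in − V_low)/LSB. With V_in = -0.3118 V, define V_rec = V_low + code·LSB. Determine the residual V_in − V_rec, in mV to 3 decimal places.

LSB = 13.2/2^11 = 6.445 mV.
(V_in − V_low)/LSB = (-0.3118 − (−6.6))/0.00644531 = 975.6238 → code 975 (floor).
V_rec = (−6.6) + 975·0.00644531 = -0.31582031 V.
Difference: 0.00402031 V → 4.020 mV.

4.020 mV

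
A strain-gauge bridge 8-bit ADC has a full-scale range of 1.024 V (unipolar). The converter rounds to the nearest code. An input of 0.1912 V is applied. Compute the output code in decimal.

code 48

LSB = 1.024 V / 256 = 4.000 mV.
(0.1912 − 0) / 0.004 = 47.800 LSBs.
Round → code 48.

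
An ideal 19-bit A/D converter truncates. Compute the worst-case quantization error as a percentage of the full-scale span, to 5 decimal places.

Truncating → worst-case error = 1 LSB = V_FS/2^19, so 100/524288 = 0.000190735 % of full scale.

0.00019 %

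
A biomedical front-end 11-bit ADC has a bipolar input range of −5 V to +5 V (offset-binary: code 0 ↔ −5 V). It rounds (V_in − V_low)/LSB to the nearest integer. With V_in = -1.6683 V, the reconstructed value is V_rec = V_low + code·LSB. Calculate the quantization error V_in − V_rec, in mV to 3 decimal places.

One LSB is 10 V / 2048 = 4.883 mV.
(-1.6683 − (−5))/0.00488281 = 682.3322; round gives code 682.
Reconstructed: -1.6699219 V.
V_in − V_rec = 0.00162188 V = 1.622 mV.

1.622 mV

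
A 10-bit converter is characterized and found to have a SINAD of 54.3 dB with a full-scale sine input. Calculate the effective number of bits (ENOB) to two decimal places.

ENOB = (SINAD − 1.76) / 6.02 = (54.3 − 1.76)/6.02 = 8.728.

8.73 bits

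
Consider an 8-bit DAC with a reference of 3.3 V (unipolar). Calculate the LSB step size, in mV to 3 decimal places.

12.891 mV

Full-scale span = 3.3 V.
LSB = 3.3 / 2^8 = 3.3 / 256 = 0.0128906 V = 12.891 mV.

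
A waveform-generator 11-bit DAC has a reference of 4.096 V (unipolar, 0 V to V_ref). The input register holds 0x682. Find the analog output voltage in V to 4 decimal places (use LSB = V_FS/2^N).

LSB = 4.096 V / 2^11 = 2.000 mV.
Code 0x682 = 1666 decimal.
V_out = 0 + 1666 × 0.002 V = 3.332 V.

3.3320 V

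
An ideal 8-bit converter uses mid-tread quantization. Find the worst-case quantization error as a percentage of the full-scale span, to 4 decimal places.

0.1953 %

Rounding → worst-case error = ½ LSB = V_FS/2^9, so 100/512 = 0.195312 % of full scale.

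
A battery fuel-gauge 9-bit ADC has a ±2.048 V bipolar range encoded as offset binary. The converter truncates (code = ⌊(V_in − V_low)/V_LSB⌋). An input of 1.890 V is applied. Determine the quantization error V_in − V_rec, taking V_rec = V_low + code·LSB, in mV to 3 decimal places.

2.000 mV

Step size: 4.096 V ÷ 2^9 = 8.000 mV.
Scaled input = 492.2500 LSBs, so code = 492.
Reconstructed: 1.888 V.
Difference: 0.002 V → 2.000 mV.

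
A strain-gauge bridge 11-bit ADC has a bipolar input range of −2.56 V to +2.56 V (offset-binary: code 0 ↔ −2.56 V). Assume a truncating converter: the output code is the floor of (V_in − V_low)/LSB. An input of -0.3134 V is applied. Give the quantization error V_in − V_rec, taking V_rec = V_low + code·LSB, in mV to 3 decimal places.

LSB = 5.12/2^11 = 2.500 mV.
Scaled input = 898.6400 LSBs, so code = 898.
V_rec = (−2.56) + 898·0.0025 = -0.315 V.
Error = -0.3134 − (−0.315) = 0.0016 V = 1.600 mV.

1.600 mV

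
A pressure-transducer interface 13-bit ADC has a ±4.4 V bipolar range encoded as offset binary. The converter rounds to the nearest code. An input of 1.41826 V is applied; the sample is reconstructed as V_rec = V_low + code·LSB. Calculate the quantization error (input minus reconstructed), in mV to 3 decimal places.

One LSB is 8.8 V / 8192 = 1.074 mV.
(1.41826 − (−4.4))/0.00107422 = 5416.2711; round gives code 5416.
V_rec = (−4.4) + 5416·0.00107422 = 1.4179688 V.
V_in − V_rec = 0.00029125 V = 0.291 mV.

0.291 mV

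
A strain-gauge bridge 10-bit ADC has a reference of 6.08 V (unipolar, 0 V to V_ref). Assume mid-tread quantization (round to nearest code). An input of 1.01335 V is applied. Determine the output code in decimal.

LSB = 6.08 V / 1024 = 5.938 mV.
(1.01335 − 0) / 0.0059375 = 170.669 LSBs.
So the output code is 171.

code 171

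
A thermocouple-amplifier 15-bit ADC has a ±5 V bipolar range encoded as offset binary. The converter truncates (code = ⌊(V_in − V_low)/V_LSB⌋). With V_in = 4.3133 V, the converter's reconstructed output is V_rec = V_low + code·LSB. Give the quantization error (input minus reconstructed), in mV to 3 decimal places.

LSB = 10/2^15 = 305.18 µV.
(4.3133 − (−5))/0.000305176 = 30517.8214; ⌊·⌋ gives code 30517.
V_rec = (−5) + 30517·0.000305176 = 4.3130493 V.
V_in − V_rec = 0.000250684 V = 0.251 mV.

0.251 mV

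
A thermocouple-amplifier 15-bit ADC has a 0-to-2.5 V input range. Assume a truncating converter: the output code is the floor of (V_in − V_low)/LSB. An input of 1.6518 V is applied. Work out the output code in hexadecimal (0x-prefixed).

code 0x5492 (decimal 21650)

Full-scale span = 2.5 V; LSB = 2.5/2^15 = 76.29 µV.
(V_in − V_low)/LSB = (1.6518 − 0) / 7.62939e-05 = 21650.473.
So the output code is 21650.
In hexadecimal (0x-prefixed): 0x5492.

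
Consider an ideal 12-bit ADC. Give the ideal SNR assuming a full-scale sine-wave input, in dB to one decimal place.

74.0 dB

SNR ≈ 6.02·N + 1.76 dB = 6.02·12 + 1.76 = 74.00 dB.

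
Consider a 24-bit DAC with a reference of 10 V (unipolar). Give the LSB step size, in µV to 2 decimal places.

0.60 µV

Full-scale span = 10 V.
LSB = 10 / 2^24 = 10 / 16777216 = 5.96046e-07 V = 0.60 µV.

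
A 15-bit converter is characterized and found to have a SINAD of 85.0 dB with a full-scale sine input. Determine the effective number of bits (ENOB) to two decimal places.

ENOB = (SINAD − 1.76) / 6.02 = (85.0 − 1.76)/6.02 = 13.827.

13.83 bits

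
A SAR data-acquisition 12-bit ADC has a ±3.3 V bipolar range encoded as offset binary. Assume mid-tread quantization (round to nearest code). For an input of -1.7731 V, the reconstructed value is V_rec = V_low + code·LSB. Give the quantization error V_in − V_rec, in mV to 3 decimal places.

Step size: 6.6 V ÷ 2^12 = 1.611 mV.
(-1.7731 − (−3.3))/0.00161133 = 947.6034; round gives code 948.
Code 948 maps back to (−3.3) + 948×0.00161133 V = -1.7724609 V.
Error = -1.7731 − (−1.7724609) = -0.000639062 V = -0.639 mV.

-0.639 mV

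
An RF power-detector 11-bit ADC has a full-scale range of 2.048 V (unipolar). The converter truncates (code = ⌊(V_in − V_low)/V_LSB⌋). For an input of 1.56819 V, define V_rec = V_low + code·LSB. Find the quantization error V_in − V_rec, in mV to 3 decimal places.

0.190 mV

One LSB is 2.048 V / 2048 = 1.000 mV.
(V_in − V_low)/LSB = (1.56819 − 0)/0.001 = 1568.1900 → code 1568 (floor).
Code 1568 maps back to 0 + 1568×0.001 V = 1.568 V.
V_in − V_rec = 0.00019 V = 0.190 mV.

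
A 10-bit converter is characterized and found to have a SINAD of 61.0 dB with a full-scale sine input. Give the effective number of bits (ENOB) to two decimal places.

9.84 bits

ENOB = (SINAD − 1.76) / 6.02 = (61.0 − 1.76)/6.02 = 9.841.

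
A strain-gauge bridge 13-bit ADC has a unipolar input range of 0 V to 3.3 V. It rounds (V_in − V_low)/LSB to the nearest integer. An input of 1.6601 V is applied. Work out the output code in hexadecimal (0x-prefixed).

Full-scale span = 3.3 V; LSB = 3.3/2^13 = 402.83 µV.
(1.6601 − 0) / 0.000402832 = 4121.072 LSBs.
round(4121.072) = 4121.
In hexadecimal (0x-prefixed): 0x1019.

code 0x1019 (decimal 4121)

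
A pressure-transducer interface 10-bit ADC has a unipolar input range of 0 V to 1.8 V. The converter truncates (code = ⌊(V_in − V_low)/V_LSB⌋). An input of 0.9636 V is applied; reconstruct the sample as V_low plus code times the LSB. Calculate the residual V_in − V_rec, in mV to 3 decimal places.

0.319 mV

Step size: 1.8 V ÷ 2^10 = 1.758 mV.
(V_in − V_low)/LSB = (0.9636 − 0)/0.00175781 = 548.1813 → code 548 (floor).
Reconstructed: 0.96328125 V.
Error = 0.9636 − 0.96328125 = 0.00031875 V = 0.319 mV.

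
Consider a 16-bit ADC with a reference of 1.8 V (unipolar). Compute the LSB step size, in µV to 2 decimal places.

27.47 µV

Full-scale span = 1.8 V.
LSB = 1.8 / 2^16 = 1.8 / 65536 = 2.74658e-05 V = 27.47 µV.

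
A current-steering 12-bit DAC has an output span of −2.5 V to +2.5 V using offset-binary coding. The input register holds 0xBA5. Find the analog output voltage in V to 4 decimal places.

LSB = 5 V / 2^12 = 1.221 mV.
Code 0xBA5 = 2981 decimal.
V_out = (−2.5) + 2981 × 0.0012207 V = 1.13892 V.

1.1389 V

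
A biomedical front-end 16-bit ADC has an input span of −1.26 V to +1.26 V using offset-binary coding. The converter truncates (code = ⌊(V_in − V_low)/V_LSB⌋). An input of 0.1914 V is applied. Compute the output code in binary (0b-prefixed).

code 0b1001001101110001 (decimal 37745)

With 65536 levels over 2.52 V, one step is 38.45 µV.
(V_in − V_low)/LSB = (0.1914 − (−1.26)) / 3.84521e-05 = 37745.615.
So the output code is 37745.
In binary (0b-prefixed): 0b1001001101110001.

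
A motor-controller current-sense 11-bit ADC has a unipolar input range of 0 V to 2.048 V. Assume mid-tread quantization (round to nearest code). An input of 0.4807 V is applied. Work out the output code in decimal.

Full-scale span = 2.048 V; LSB = 2.048/2^11 = 1.000 mV.
(V_in − V_low)/LSB = (0.4807 − 0) / 0.001 = 480.700.
round(480.700) = 481.

code 481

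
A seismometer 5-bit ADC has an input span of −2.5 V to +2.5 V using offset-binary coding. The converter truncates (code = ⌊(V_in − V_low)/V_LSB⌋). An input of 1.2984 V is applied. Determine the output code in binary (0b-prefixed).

With 32 levels over 5 V, one step is 156.250 mV.
(V_in − V_low)/LSB = (1.2984 − (−2.5)) / 0.15625 = 24.310.
Floor → code 24.
In binary (0b-prefixed): 0b11000.

code 0b11000 (decimal 24)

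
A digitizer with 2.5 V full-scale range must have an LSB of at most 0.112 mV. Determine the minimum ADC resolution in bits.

Number of steps required ≥ 2.5 V / 0.112 mV = 22321.43.
Need 2^N ≥ 22321.43; 2^14 = 16384, 2^15 = 32768.
Minimum N = 15.

15 bits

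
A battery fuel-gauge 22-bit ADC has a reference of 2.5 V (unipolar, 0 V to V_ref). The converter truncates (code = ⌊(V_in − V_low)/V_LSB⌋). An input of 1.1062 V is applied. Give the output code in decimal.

With 4194304 levels over 2.5 V, one step is 0.60 µV.
(1.1062 − 0) / 5.96046e-07 = 1855895.634 LSBs.
Floor → code 1855895.

code 1855895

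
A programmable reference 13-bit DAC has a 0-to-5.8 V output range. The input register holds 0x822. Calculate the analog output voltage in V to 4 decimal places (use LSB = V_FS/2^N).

1.4741 V

LSB = 5.8 V / 2^13 = 0.708 mV.
Code 0x822 = 2082 decimal.
V_out = 0 + 2082 × 0.000708008 V = 1.47407 V.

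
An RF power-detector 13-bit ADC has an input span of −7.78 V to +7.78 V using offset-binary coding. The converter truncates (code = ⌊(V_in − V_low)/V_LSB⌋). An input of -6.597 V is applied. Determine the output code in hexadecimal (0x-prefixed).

Full-scale span = 15.56 V; LSB = 15.56/2^13 = 1.899 mV.
(V_in − V_low)/LSB = (-6.597 − (−7.78)) / 0.00189941 = 622.824.
⌊·⌋(622.824) = 622.
In hexadecimal (0x-prefixed): 0x26E.

code 0x26E (decimal 622)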